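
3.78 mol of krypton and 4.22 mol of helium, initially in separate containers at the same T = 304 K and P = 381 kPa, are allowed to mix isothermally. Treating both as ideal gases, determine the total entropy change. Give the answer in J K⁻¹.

ΔS_mix = 46 J/K

Mole fractions: x_A = 3.78/8 = 0.472, x_B = 0.527.
ΔS_mix = −R(n_A ln x_A + n_B ln x_B) = −8.314 × (3.78 ln 0.472 + 4.22 ln 0.527) = 46 J/K.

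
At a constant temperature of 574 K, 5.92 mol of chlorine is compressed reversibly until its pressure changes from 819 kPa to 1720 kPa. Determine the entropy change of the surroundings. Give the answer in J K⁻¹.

For an isothermal ideal gas ΔS_gas = nR ln(P₁/P₂) = 5.92 × 8.314 × ln(819/1720) = -36.5 J/K.
The process is reversible, so ΔS_surr = −ΔS_gas = 36.5 J/K and ΔS_universe = 0.

ΔS_surr = 36.5 J/K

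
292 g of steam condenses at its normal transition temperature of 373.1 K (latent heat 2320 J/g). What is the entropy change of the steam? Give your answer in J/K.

Heat released by the substance: Q = −mL = −292 × 2320 = −677440 J.
At constant T, ΔS = Q_rev/T = −677440 / 373.1 = -1820 J/K.

ΔS = -1820 J/K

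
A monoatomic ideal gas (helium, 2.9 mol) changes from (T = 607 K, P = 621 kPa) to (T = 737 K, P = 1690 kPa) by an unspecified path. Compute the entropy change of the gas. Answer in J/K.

ΔS = nC_p ln(T₂/T₁) − nR ln(P₂/P₁), with C_p = 5R/2 = 20.79 J mol⁻¹ K⁻¹ for a monoatomic ideal gas.
ΔS = 2.9 × [20.79 × ln(737/607) − 8.314 × ln(1690/621)] = -12.4 J/K.

ΔS = -12.4 J/K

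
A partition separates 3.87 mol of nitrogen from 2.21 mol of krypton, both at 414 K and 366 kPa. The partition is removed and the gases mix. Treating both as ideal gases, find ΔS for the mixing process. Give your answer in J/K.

Mole fractions: x_A = 3.87/6.08 = 0.637, x_B = 0.363.
ΔS_mix = −R(n_A ln x_A + n_B ln x_B) = −8.314 × (3.87 ln 0.637 + 2.21 ln 0.363) = 33.1 J/K.

ΔS_mix = 33.1 J/K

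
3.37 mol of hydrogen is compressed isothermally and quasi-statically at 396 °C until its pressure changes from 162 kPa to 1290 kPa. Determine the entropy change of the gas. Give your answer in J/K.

ΔS_gas = -58.1 J/K

For an isothermal ideal gas ΔS_gas = nR ln(P₁/P₂) = 3.37 × 8.314 × ln(162/1290) = -58.1 J/K.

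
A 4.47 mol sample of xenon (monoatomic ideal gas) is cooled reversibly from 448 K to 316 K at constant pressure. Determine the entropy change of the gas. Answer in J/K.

At constant pressure, ΔS = nC_p ln(T₂/T₁) with C_p = 5R/2 = 20.79 J mol⁻¹ K⁻¹.
ΔS = 4.47 × 20.79 × ln(316/448) = -32.4 J/K.

ΔS = -32.4 J/K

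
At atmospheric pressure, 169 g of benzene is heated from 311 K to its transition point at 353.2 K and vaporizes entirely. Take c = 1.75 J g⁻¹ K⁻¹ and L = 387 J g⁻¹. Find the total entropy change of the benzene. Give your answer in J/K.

ΔS = 223 J/K

Warming step: ΔS₁ = m c ln(T_tr/T_i) = 169 × 1.75 × ln(353.2/311) = 37.63 J/K.
Phase change: ΔS₂ = +mL/T_tr = 169 × 387 / 353.2 = 185.2 J/K.
ΔS_total = (37.63) + (185.2) = 223 J/K.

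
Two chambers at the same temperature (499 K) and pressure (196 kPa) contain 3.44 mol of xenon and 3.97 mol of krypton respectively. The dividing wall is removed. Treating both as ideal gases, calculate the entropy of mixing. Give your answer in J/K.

ΔS_mix = 42.5 J/K

Mole fractions: x_A = 3.44/7.41 = 0.464, x_B = 0.536.
ΔS_mix = −R(n_A ln x_A + n_B ln x_B) = −8.314 × (3.44 ln 0.464 + 3.97 ln 0.536) = 42.5 J/K.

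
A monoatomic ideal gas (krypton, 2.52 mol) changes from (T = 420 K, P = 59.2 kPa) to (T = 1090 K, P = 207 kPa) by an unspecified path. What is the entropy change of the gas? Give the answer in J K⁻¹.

ΔS = 23.7 J/K

ΔS = nC_p ln(T₂/T₁) − nR ln(P₂/P₁), with C_p = 5R/2 = 20.79 J mol⁻¹ K⁻¹ for a monoatomic ideal gas.
ΔS = 2.52 × [20.79 × ln(1090/420) − 8.314 × ln(207/59.2)] = 23.7 J/K.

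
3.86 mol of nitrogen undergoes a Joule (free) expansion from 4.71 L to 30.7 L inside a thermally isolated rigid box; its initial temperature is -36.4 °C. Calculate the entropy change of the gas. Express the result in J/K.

For an ideal gas in free expansion Q = 0 and W = 0, so T is unchanged.
Entropy is a state function; using a reversible isothermal path, ΔS_gas = nR ln(V₂/V₁) = 3.86 × 8.314 × ln(30.7/4.71) = 60.2 J/K.

ΔS_gas = 60.2 J/K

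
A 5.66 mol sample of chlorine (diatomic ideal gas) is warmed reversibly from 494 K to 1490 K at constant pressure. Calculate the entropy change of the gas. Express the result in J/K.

At constant pressure, ΔS = nC_p ln(T₂/T₁) with C_p = 7R/2 = 29.1 J mol⁻¹ K⁻¹.
ΔS = 5.66 × 29.1 × ln(1490/494) = 182 J/K.

ΔS = 182 J/K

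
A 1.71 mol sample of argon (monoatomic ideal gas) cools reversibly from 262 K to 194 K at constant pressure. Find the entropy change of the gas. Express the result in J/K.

At constant pressure, ΔS = nC_p ln(T₂/T₁) with C_p = 5R/2 = 20.79 J mol⁻¹ K⁻¹.
ΔS = 1.71 × 20.79 × ln(194/262) = -10.7 J/K.

ΔS = -10.7 J/K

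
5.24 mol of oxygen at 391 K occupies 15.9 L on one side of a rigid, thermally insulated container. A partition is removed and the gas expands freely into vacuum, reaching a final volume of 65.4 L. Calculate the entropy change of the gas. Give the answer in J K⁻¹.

No heat is exchanged and no work is done, so the ideal-gas temperature stays constant.
Entropy is a state function; using a reversible isothermal path, ΔS_gas = nR ln(V₂/V₁) = 5.24 × 8.314 × ln(65.4/15.9) = 61.6 J/K.

ΔS_gas = 61.6 J/K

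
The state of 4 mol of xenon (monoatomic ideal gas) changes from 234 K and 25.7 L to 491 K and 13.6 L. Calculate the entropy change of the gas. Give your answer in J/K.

ΔS = 15.8 J/K

Entropy is a state function: ΔS = nC_V ln(T₂/T₁) + nR ln(V₂/V₁), with C_V = 3R/2 = 12.47 J mol⁻¹ K⁻¹ for a monoatomic ideal gas.
ΔS = 4 × [12.47 × ln(491/234) + 8.314 × ln(13.6/25.7)] = 15.8 J/K.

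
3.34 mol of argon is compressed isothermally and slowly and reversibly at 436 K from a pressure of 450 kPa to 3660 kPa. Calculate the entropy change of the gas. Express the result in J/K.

For an isothermal ideal gas ΔS_gas = nR ln(P₁/P₂) = 3.34 × 8.314 × ln(450/3660) = -58.2 J/K.

ΔS_gas = -58.2 J/K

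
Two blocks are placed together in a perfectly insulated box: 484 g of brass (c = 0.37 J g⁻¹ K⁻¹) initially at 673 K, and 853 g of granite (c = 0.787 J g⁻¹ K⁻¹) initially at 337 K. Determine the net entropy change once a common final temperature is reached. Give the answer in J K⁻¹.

ΔS_total = 38.2 J/K

Energy balance: T_f = (m₁c₁T₁ + m₂c₂T₂)/(m₁c₁ + m₂c₂) = 407.76 K.
ΔS₁ = m₁c₁ ln(T_f/T₁) = 179.08 × ln(407.76/673) = -89.73 J/K.
ΔS₂ = m₂c₂ ln(T_f/T₂) = 671.311 × ln(407.76/337) = 127.9 J/K.
ΔS_total = -89.73 + 127.9 = 38.2 J/K.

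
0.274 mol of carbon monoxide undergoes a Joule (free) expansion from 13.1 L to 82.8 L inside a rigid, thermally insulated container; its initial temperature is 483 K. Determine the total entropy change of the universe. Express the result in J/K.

ΔS_universe = 4.2 J/K

For an ideal gas in free expansion Q = 0 and W = 0, so T is unchanged.
Entropy is a state function; using a reversible isothermal path, ΔS_gas = nR ln(V₂/V₁) = 0.274 × 8.314 × ln(82.8/13.1) = 4.2 J/K.
The insulated surroundings exchange no heat, so ΔS_surr = 0 and ΔS_universe = ΔS_gas.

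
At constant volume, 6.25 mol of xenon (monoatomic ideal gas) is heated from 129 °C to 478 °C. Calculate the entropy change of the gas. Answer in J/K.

ΔS = 48.7 J/K

In kelvin: T₁ = 402.15 K, T₂ = 751.15 K. At constant volume, ΔS = nC_V ln(T₂/T₁) with C_V = 3R/2 = 12.47 J mol⁻¹ K⁻¹.
ΔS = 6.25 × 12.47 × ln(751.15/402.15) = 48.7 J/K.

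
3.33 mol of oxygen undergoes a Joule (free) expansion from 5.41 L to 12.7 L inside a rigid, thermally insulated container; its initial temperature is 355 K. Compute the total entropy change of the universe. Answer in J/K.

For an ideal gas in free expansion Q = 0 and W = 0, so T is unchanged.
Entropy is a state function; using a reversible isothermal path, ΔS_gas = nR ln(V₂/V₁) = 3.33 × 8.314 × ln(12.7/5.41) = 23.6 J/K.
The insulated surroundings exchange no heat, so ΔS_surr = 0 and ΔS_universe = ΔS_gas.

ΔS_universe = 23.6 J/K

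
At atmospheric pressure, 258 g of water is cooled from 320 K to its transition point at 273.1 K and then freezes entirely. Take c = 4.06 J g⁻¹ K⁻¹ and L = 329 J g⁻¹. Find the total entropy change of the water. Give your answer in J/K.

Cooling step: ΔS₁ = m c ln(T_tr/T_i) = 258 × 4.06 × ln(273.1/320) = -166 J/K.
Phase change: ΔS₂ = −mL/T_tr = −258 × 329 / 273.1 = -310.8 J/K.
ΔS_total = (-166) + (-310.8) = -477 J/K.

ΔS = -477 J/K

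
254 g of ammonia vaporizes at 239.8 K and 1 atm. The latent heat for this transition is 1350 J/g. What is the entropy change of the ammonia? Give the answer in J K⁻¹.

ΔS = 1430 J/K

Heat absorbed by the substance: Q = mL = 254 × 1350 = 342900 J.
At constant T, ΔS = Q_rev/T = 342900 / 239.8 = 1430 J/K.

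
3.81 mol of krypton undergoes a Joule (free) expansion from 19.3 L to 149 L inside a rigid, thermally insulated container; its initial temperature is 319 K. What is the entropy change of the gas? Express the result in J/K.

No heat is exchanged and no work is done, so the ideal-gas temperature stays constant.
Entropy is a state function; using a reversible isothermal path, ΔS_gas = nR ln(V₂/V₁) = 3.81 × 8.314 × ln(149/19.3) = 64.7 J/K.

ΔS_gas = 64.7 J/K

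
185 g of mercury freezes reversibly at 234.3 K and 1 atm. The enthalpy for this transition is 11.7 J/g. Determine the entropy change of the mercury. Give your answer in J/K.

ΔS = -9.24 J/K

Heat released by the substance: Q = −mL = −185 × 11.7 = −2164.5 J.
At constant T, ΔS = Q_rev/T = −2164.5 / 234.3 = -9.24 J/K.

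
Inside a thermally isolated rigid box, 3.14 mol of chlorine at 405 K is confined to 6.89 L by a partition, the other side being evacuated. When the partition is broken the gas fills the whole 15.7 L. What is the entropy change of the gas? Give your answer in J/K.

For an ideal gas in free expansion Q = 0 and W = 0, so T is unchanged.
Entropy is a state function; using a reversible isothermal path, ΔS_gas = nR ln(V₂/V₁) = 3.14 × 8.314 × ln(15.7/6.89) = 21.5 J/K.

ΔS_gas = 21.5 J/K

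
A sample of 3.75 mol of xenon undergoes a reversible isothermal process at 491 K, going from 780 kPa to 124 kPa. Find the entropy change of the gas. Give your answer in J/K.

ΔS_gas = 57.3 J/K

For an isothermal ideal gas ΔS_gas = nR ln(P₁/P₂) = 3.75 × 8.314 × ln(780/124) = 57.3 J/K.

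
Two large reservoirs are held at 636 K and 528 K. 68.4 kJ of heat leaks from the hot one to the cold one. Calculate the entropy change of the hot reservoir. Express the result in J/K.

ΔS_hot = -108 J/K

The hot reservoir loses heat Q, so ΔS_hot = −Q/T_H = −68400/636 = -108 J/K.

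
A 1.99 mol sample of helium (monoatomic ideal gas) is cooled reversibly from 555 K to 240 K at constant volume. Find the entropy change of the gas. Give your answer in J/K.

ΔS = -20.8 J/K

At constant volume, ΔS = nC_V ln(T₂/T₁) with C_V = 3R/2 = 12.47 J mol⁻¹ K⁻¹.
ΔS = 1.99 × 12.47 × ln(240/555) = -20.8 J/K.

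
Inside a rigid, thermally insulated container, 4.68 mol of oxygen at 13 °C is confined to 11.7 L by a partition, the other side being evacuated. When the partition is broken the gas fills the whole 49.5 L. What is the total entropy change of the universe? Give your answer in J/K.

ΔS_universe = 56.1 J/K

No heat is exchanged and no work is done, so the ideal-gas temperature stays constant.
Entropy is a state function; using a reversible isothermal path, ΔS_gas = nR ln(V₂/V₁) = 4.68 × 8.314 × ln(49.5/11.7) = 56.1 J/K.
The insulated surroundings exchange no heat, so ΔS_surr = 0 and ΔS_universe = ΔS_gas.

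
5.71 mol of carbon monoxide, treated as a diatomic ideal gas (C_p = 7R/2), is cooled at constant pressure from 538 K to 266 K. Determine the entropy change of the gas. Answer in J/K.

ΔS = -117 J/K

At constant pressure, ΔS = nC_p ln(T₂/T₁) with C_p = 7R/2 = 29.1 J mol⁻¹ K⁻¹.
ΔS = 5.71 × 29.1 × ln(266/538) = -117 J/K.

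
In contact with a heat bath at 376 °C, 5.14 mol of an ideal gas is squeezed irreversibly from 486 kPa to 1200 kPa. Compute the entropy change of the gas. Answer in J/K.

ΔS_gas = -38.6 J/K

Entropy is a state function, so ΔS_gas depends only on the end states.
For an isothermal ideal gas ΔS_gas = nR ln(P₁/P₂) = 5.14 × 8.314 × ln(486/1200) = -38.6 J/K.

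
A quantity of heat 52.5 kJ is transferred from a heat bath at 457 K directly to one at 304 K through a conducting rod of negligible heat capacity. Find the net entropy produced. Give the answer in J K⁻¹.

ΔS_hot = −Q/T_H = −52500/457 = -114.9 J/K and ΔS_cold = +Q/T_C = 52500/304 = 172.7 J/K.
ΔS_total = -114.9 + 172.7 = 57.8 J/K, positive as the second law requires.

ΔS_total = 57.8 J/K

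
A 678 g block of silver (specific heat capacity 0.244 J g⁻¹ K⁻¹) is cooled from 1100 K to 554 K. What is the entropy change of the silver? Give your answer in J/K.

ΔS = ∫dQ_rev/T = m c ln(T₂/T₁) = 678 × 0.244 × ln(554/1100) = -113 J/K.

ΔS = -113 J/K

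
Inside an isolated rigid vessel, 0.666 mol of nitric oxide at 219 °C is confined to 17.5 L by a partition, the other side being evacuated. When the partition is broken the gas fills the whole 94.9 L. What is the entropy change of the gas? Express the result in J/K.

ΔS_gas = 9.36 J/K

No heat is exchanged and no work is done, so the ideal-gas temperature stays constant.
Entropy is a state function; using a reversible isothermal path, ΔS_gas = nR ln(V₂/V₁) = 0.666 × 8.314 × ln(94.9/17.5) = 9.36 J/K.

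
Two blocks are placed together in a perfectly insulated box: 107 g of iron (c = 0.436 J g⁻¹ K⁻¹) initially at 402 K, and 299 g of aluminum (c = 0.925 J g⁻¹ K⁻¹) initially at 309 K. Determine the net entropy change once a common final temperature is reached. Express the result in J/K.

ΔS_total = 1.47 J/K

Energy balance: T_f = (m₁c₁T₁ + m₂c₂T₂)/(m₁c₁ + m₂c₂) = 322.42 K.
ΔS₁ = m₁c₁ ln(T_f/T₁) = 46.652 × ln(322.42/402) = -10.29 J/K.
ΔS₂ = m₂c₂ ln(T_f/T₂) = 276.575 × ln(322.42/309) = 11.76 J/K.
ΔS_total = -10.29 + 11.76 = 1.47 J/K.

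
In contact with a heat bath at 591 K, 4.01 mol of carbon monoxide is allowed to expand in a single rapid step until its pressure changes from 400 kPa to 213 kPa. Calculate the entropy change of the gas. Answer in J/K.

ΔS_gas = 21 J/K

Entropy is a state function, so ΔS_gas depends only on the end states.
For an isothermal ideal gas ΔS_gas = nR ln(P₁/P₂) = 4.01 × 8.314 × ln(400/213) = 21 J/K.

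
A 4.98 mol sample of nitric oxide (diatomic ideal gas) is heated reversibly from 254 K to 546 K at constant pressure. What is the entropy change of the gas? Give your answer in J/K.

At constant pressure, ΔS = nC_p ln(T₂/T₁) with C_p = 7R/2 = 29.1 J mol⁻¹ K⁻¹.
ΔS = 4.98 × 29.1 × ln(546/254) = 111 J/K.

ΔS = 111 J/K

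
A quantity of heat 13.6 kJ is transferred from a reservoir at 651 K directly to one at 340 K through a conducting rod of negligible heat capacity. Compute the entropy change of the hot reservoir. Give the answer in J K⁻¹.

ΔS_hot = -20.9 J/K

The hot reservoir loses heat Q, so ΔS_hot = −Q/T_H = −13600/651 = -20.9 J/K.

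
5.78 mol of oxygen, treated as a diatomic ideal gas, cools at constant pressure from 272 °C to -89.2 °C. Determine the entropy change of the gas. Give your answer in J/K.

ΔS = -183 J/K

In kelvin: T₁ = 545.15 K, T₂ = 183.95 K. At constant pressure, ΔS = nC_p ln(T₂/T₁) with C_p = 7R/2 = 29.1 J mol⁻¹ K⁻¹.
ΔS = 5.78 × 29.1 × ln(183.95/545.15) = -183 J/K.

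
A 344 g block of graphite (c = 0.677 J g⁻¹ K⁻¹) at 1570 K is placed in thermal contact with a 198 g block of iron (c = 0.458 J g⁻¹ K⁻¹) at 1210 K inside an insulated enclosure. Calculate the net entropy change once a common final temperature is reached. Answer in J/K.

ΔS_total = 2.13 J/K

Energy balance: T_f = (m₁c₁T₁ + m₂c₂T₂)/(m₁c₁ + m₂c₂) = 1469.1 K.
ΔS₁ = m₁c₁ ln(T_f/T₁) = 232.888 × ln(1469.1/1570) = -15.47 J/K.
ΔS₂ = m₂c₂ ln(T_f/T₂) = 90.684 × ln(1469.1/1210) = 17.6 J/K.
ΔS_total = -15.47 + 17.6 = 2.13 J/K.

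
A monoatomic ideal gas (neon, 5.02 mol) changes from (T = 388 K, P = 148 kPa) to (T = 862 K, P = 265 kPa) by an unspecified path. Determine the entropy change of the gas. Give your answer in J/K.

ΔS = 59 J/K

ΔS = nC_p ln(T₂/T₁) − nR ln(P₂/P₁), with C_p = 5R/2 = 20.79 J mol⁻¹ K⁻¹ for a monoatomic ideal gas.
ΔS = 5.02 × [20.79 × ln(862/388) − 8.314 × ln(265/148)] = 59 J/K.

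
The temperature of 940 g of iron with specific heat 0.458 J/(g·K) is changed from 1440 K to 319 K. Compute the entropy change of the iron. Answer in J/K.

ΔS = -649 J/K

ΔS = ∫dQ_rev/T = m c ln(T₂/T₁) = 940 × 0.458 × ln(319/1440) = -649 J/K.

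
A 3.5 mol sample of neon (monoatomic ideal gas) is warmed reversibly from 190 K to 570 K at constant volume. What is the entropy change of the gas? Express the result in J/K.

At constant volume, ΔS = nC_V ln(T₂/T₁) with C_V = 3R/2 = 12.47 J mol⁻¹ K⁻¹.
ΔS = 3.5 × 12.47 × ln(570/190) = 48 J/K.

ΔS = 48 J/K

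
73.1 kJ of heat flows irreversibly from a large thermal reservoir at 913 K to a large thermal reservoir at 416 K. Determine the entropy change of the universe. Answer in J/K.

ΔS_hot = −Q/T_H = −73100/913 = -80.066 J/K and ΔS_cold = +Q/T_C = 73100/416 = 175.72 J/K.
ΔS_total = -80.066 + 175.72 = 95.7 J/K, positive as the second law requires.

ΔS_total = 95.7 J/K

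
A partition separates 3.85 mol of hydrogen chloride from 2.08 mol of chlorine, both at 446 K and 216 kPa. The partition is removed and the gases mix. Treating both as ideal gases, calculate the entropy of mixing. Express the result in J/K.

ΔS_mix = 31.9 J/K

Mole fractions: x_A = 3.85/5.93 = 0.649, x_B = 0.351.
ΔS_mix = −R(n_A ln x_A + n_B ln x_B) = −8.314 × (3.85 ln 0.649 + 2.08 ln 0.351) = 31.9 J/K.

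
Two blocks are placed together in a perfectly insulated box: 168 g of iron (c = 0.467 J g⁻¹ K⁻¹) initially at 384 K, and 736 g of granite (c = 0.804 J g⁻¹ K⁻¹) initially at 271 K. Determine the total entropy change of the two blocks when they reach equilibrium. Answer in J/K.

Energy balance: T_f = (m₁c₁T₁ + m₂c₂T₂)/(m₁c₁ + m₂c₂) = 284.23 K.
ΔS₁ = m₁c₁ ln(T_f/T₁) = 78.456 × ln(284.23/384) = -23.6 J/K.
ΔS₂ = m₂c₂ ln(T_f/T₂) = 591.744 × ln(284.23/271) = 28.2 J/K.
ΔS_total = -23.6 + 28.2 = 4.6 J/K.

ΔS_total = 4.6 J/K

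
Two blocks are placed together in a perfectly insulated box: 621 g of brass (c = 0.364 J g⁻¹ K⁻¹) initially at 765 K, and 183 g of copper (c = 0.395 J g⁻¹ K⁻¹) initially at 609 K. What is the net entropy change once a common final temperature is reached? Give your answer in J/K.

ΔS_total = 1.37 J/K

Energy balance: T_f = (m₁c₁T₁ + m₂c₂T₂)/(m₁c₁ + m₂c₂) = 727.2 K.
ΔS₁ = m₁c₁ ln(T_f/T₁) = 226.044 × ln(727.2/765) = -11.45 J/K.
ΔS₂ = m₂c₂ ln(T_f/T₂) = 72.285 × ln(727.2/609) = 12.82 J/K.
ΔS_total = -11.45 + 12.82 = 1.37 J/K.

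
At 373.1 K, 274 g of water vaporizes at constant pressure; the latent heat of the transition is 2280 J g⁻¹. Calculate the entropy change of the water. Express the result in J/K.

Heat absorbed by the substance: Q = mL = 274 × 2280 = 624720 J.
At constant T, ΔS = Q_rev/T = 624720 / 373.1 = 1670 J/K.

ΔS = 1670 J/K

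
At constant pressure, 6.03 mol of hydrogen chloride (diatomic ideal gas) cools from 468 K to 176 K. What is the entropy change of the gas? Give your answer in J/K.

ΔS = -172 J/K

At constant pressure, ΔS = nC_p ln(T₂/T₁) with C_p = 7R/2 = 29.1 J mol⁻¹ K⁻¹.
ΔS = 6.03 × 29.1 × ln(176/468) = -172 J/K.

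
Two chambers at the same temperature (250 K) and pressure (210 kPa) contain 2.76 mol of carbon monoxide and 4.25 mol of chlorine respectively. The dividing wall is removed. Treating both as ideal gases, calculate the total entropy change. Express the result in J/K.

ΔS_mix = 39.1 J/K

Mole fractions: x_A = 2.76/7.01 = 0.394, x_B = 0.606.
ΔS_mix = −R(n_A ln x_A + n_B ln x_B) = −8.314 × (2.76 ln 0.394 + 4.25 ln 0.606) = 39.1 J/K.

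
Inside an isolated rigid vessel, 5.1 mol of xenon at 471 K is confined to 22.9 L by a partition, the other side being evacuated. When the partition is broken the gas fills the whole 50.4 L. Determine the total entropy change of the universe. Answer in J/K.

For an ideal gas in free expansion Q = 0 and W = 0, so T is unchanged.
Entropy is a state function; using a reversible isothermal path, ΔS_gas = nR ln(V₂/V₁) = 5.1 × 8.314 × ln(50.4/22.9) = 33.4 J/K.
The insulated surroundings exchange no heat, so ΔS_surr = 0 and ΔS_universe = ΔS_gas.

ΔS_universe = 33.4 J/K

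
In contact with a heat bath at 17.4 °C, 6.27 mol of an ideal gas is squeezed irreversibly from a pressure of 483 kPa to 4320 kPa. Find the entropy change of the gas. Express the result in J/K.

Entropy is a state function, so ΔS_gas depends only on the end states.
For an isothermal ideal gas ΔS_gas = nR ln(P₁/P₂) = 6.27 × 8.314 × ln(483/4320) = -114 J/K.

ΔS_gas = -114 J/K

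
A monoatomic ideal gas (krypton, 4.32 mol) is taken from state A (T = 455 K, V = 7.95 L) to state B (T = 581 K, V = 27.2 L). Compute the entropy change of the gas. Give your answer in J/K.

ΔS = 57.3 J/K

Entropy is a state function: ΔS = nC_V ln(T₂/T₁) + nR ln(V₂/V₁), with C_V = 3R/2 = 12.47 J mol⁻¹ K⁻¹ for a monoatomic ideal gas.
ΔS = 4.32 × [12.47 × ln(581/455) + 8.314 × ln(27.2/7.95)] = 57.3 J/K.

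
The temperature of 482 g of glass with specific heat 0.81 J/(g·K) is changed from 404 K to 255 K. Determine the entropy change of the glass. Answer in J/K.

ΔS = -180 J/K

ΔS = ∫dQ_rev/T = m c ln(T₂/T₁) = 482 × 0.81 × ln(255/404) = -180 J/K.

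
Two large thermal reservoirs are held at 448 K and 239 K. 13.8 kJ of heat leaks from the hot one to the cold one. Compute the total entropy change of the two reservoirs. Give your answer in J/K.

ΔS_hot = −Q/T_H = −13800/448 = -30.8 J/K and ΔS_cold = +Q/T_C = 13800/239 = 57.74 J/K.
ΔS_total = -30.8 + 57.74 = 26.9 J/K, positive as the second law requires.

ΔS_total = 26.9 J/K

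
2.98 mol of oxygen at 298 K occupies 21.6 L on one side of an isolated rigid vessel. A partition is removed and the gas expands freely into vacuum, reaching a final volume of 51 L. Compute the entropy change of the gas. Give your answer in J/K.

No heat is exchanged and no work is done, so the ideal-gas temperature stays constant.
Entropy is a state function; using a reversible isothermal path, ΔS_gas = nR ln(V₂/V₁) = 2.98 × 8.314 × ln(51/21.6) = 21.3 J/K.

ΔS_gas = 21.3 J/K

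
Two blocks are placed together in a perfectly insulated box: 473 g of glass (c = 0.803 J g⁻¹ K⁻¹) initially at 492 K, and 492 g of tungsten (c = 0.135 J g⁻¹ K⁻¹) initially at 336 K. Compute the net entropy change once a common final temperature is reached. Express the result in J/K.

ΔS_total = 3.76 J/K

Energy balance: T_f = (m₁c₁T₁ + m₂c₂T₂)/(m₁c₁ + m₂c₂) = 468.78 K.
ΔS₁ = m₁c₁ ln(T_f/T₁) = 379.819 × ln(468.78/492) = -18.36 J/K.
ΔS₂ = m₂c₂ ln(T_f/T₂) = 66.42 × ln(468.78/336) = 22.12 J/K.
ΔS_total = -18.36 + 22.12 = 3.76 J/K.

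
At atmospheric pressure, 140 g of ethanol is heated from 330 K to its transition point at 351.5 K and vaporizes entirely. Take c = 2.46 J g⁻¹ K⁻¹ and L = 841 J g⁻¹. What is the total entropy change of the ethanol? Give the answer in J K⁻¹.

ΔS = 357 J/K

Warming step: ΔS₁ = m c ln(T_tr/T_i) = 140 × 2.46 × ln(351.5/330) = 21.74 J/K.
Phase change: ΔS₂ = +mL/T_tr = 140 × 841 / 351.5 = 335 J/K.
ΔS_total = (21.74) + (335) = 357 J/K.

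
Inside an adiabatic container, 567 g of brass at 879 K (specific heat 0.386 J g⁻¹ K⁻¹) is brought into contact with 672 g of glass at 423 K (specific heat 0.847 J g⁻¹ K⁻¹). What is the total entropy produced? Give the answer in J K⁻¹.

ΔS_total = 46.3 J/K

Energy balance: T_f = (m₁c₁T₁ + m₂c₂T₂)/(m₁c₁ + m₂c₂) = 549.64 K.
ΔS₁ = m₁c₁ ln(T_f/T₁) = 218.862 × ln(549.64/879) = -102.8 J/K.
ΔS₂ = m₂c₂ ln(T_f/T₂) = 569.184 × ln(549.64/423) = 149.1 J/K.
ΔS_total = -102.8 + 149.1 = 46.3 J/K.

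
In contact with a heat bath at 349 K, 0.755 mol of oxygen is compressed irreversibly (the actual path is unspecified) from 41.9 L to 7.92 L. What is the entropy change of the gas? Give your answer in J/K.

ΔS_gas = -10.5 J/K

Entropy is a state function, so ΔS_gas depends only on the end states.
For an isothermal ideal gas ΔS_gas = nR ln(V₂/V₁) = 0.755 × 8.314 × ln(7.92/41.9) = -10.5 J/K.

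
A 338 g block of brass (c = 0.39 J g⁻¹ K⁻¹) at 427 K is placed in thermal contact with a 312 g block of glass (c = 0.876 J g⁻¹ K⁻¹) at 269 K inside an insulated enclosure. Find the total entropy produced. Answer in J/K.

ΔS_total = 9.94 J/K

Energy balance: T_f = (m₁c₁T₁ + m₂c₂T₂)/(m₁c₁ + m₂c₂) = 320.41 K.
ΔS₁ = m₁c₁ ln(T_f/T₁) = 131.82 × ln(320.41/427) = -37.86 J/K.
ΔS₂ = m₂c₂ ln(T_f/T₂) = 273.312 × ln(320.41/269) = 47.8 J/K.
ΔS_total = -37.86 + 47.8 = 9.94 J/K.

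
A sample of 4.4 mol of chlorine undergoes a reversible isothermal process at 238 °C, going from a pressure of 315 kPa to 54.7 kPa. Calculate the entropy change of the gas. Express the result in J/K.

ΔS_gas = 64 J/K

For an isothermal ideal gas ΔS_gas = nR ln(P₁/P₂) = 4.4 × 8.314 × ln(315/54.7) = 64 J/K.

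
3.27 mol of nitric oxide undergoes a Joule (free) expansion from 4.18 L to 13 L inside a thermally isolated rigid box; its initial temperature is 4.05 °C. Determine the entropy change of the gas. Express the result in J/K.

ΔS_gas = 30.8 J/K

For an ideal gas in free expansion Q = 0 and W = 0, so T is unchanged.
Entropy is a state function; using a reversible isothermal path, ΔS_gas = nR ln(V₂/V₁) = 3.27 × 8.314 × ln(13/4.18) = 30.8 J/K.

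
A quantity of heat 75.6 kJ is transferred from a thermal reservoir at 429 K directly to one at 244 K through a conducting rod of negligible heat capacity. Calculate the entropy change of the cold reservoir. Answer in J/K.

The cold reservoir gains heat Q, so ΔS_cold = +Q/T_C = 75600/244 = 310 J/K.

ΔS_cold = 310 J/K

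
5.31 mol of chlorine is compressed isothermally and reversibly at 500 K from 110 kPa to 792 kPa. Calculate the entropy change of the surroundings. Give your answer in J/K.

ΔS_surr = 87.2 J/K

For an isothermal ideal gas ΔS_gas = nR ln(P₁/P₂) = 5.31 × 8.314 × ln(110/792) = -87.2 J/K.
The process is reversible, so ΔS_surr = −ΔS_gas = 87.2 J/K and ΔS_universe = 0.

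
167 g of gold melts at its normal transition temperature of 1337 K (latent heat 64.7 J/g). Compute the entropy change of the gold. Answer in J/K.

Heat absorbed by the substance: Q = mL = 167 × 64.7 = 10804.9 J.
At constant T, ΔS = Q_rev/T = 10804.9 / 1337 = 8.08 J/K.

ΔS = 8.08 J/K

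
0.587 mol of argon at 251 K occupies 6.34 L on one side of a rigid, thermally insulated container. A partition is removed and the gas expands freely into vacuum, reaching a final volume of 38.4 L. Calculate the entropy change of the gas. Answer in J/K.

No heat is exchanged and no work is done, so the ideal-gas temperature stays constant.
Entropy is a state function; using a reversible isothermal path, ΔS_gas = nR ln(V₂/V₁) = 0.587 × 8.314 × ln(38.4/6.34) = 8.79 J/K.

ΔS_gas = 8.79 J/K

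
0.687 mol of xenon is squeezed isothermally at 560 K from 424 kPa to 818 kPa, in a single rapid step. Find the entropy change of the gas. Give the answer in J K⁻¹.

Entropy is a state function, so ΔS_gas depends only on the end states.
For an isothermal ideal gas ΔS_gas = nR ln(P₁/P₂) = 0.687 × 8.314 × ln(424/818) = -3.75 J/K.

ΔS_gas = -3.75 J/K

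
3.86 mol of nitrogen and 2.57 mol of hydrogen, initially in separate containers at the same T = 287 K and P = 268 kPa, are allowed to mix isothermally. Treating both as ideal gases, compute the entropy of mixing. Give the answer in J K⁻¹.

ΔS_mix = 36 J/K

Mole fractions: x_A = 3.86/6.43 = 0.6, x_B = 0.4.
ΔS_mix = −R(n_A ln x_A + n_B ln x_B) = −8.314 × (3.86 ln 0.6 + 2.57 ln 0.4) = 36 J/K.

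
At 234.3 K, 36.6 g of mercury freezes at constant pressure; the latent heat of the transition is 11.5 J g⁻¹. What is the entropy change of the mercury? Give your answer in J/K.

Heat released by the substance: Q = −mL = −36.6 × 11.5 = −420.9 J.
At constant T, ΔS = Q_rev/T = −420.9 / 234.3 = -1.8 J/K.

ΔS = -1.8 J/K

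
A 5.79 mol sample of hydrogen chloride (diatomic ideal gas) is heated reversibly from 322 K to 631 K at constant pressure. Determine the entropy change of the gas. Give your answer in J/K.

At constant pressure, ΔS = nC_p ln(T₂/T₁) with C_p = 7R/2 = 29.1 J mol⁻¹ K⁻¹.
ΔS = 5.79 × 29.1 × ln(631/322) = 113 J/K.

ΔS = 113 J/K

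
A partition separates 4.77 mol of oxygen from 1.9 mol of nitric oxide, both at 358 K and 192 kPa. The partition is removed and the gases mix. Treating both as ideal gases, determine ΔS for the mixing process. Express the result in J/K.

ΔS_mix = 33.1 J/K

Mole fractions: x_A = 4.77/6.67 = 0.715, x_B = 0.285.
ΔS_mix = −R(n_A ln x_A + n_B ln x_B) = −8.314 × (4.77 ln 0.715 + 1.9 ln 0.285) = 33.1 J/K.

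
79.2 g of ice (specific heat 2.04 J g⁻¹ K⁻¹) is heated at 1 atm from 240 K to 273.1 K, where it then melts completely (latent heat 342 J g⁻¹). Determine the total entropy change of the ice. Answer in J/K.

Warming step: ΔS₁ = m c ln(T_tr/T_i) = 79.2 × 2.04 × ln(273.1/240) = 20.87 J/K.
Phase change: ΔS₂ = +mL/T_tr = 79.2 × 342 / 273.1 = 99.18 J/K.
ΔS_total = (20.87) + (99.18) = 120 J/K.

ΔS = 120 J/K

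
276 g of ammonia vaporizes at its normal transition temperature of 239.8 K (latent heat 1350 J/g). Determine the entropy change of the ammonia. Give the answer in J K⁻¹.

Heat absorbed by the substance: Q = mL = 276 × 1350 = 372600 J.
At constant T, ΔS = Q_rev/T = 372600 / 239.8 = 1550 J/K.

ΔS = 1550 J/K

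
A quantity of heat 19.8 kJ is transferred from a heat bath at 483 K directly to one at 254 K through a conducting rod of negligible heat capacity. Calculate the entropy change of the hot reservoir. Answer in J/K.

ΔS_hot = -41 J/K

The hot reservoir loses heat Q, so ΔS_hot = −Q/T_H = −19800/483 = -41 J/K.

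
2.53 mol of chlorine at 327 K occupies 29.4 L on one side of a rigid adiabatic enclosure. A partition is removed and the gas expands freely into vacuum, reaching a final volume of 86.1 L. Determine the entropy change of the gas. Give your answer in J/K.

For an ideal gas in free expansion Q = 0 and W = 0, so T is unchanged.
Entropy is a state function; using a reversible isothermal path, ΔS_gas = nR ln(V₂/V₁) = 2.53 × 8.314 × ln(86.1/29.4) = 22.6 J/K.

ΔS_gas = 22.6 J/K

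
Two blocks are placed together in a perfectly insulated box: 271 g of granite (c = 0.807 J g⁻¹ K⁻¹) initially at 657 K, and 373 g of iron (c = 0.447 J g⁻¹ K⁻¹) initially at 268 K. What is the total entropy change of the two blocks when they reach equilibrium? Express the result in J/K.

Energy balance: T_f = (m₁c₁T₁ + m₂c₂T₂)/(m₁c₁ + m₂c₂) = 488.72 K.
ΔS₁ = m₁c₁ ln(T_f/T₁) = 218.697 × ln(488.72/657) = -64.71 J/K.
ΔS₂ = m₂c₂ ln(T_f/T₂) = 166.731 × ln(488.72/268) = 100.2 J/K.
ΔS_total = -64.71 + 100.2 = 35.5 J/K.

ΔS_total = 35.5 J/K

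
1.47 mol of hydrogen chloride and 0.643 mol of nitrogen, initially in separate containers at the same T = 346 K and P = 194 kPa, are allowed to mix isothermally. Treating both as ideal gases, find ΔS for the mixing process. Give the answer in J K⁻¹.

ΔS_mix = 10.8 J/K

Mole fractions: x_A = 1.47/2.11 = 0.696, x_B = 0.304.
ΔS_mix = −R(n_A ln x_A + n_B ln x_B) = −8.314 × (1.47 ln 0.696 + 0.643 ln 0.304) = 10.8 J/K.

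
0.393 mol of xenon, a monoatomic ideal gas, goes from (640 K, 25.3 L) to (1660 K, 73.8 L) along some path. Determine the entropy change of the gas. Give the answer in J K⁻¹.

ΔS = 8.17 J/K

Entropy is a state function: ΔS = nC_V ln(T₂/T₁) + nR ln(V₂/V₁), with C_V = 3R/2 = 12.47 J mol⁻¹ K⁻¹ for a monoatomic ideal gas.
ΔS = 0.393 × [12.47 × ln(1660/640) + 8.314 × ln(73.8/25.3)] = 8.17 J/K.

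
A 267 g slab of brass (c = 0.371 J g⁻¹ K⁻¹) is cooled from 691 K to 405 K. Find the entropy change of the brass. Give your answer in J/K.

ΔS = -52.9 J/K

ΔS = ∫dQ_rev/T = m c ln(T₂/T₁) = 267 × 0.371 × ln(405/691) = -52.9 J/K.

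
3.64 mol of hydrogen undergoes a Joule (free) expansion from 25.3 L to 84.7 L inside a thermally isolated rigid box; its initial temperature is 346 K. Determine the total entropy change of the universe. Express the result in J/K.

For an ideal gas in free expansion Q = 0 and W = 0, so T is unchanged.
Entropy is a state function; using a reversible isothermal path, ΔS_gas = nR ln(V₂/V₁) = 3.64 × 8.314 × ln(84.7/25.3) = 36.6 J/K.
The insulated surroundings exchange no heat, so ΔS_surr = 0 and ΔS_universe = ΔS_gas.

ΔS_universe = 36.6 J/K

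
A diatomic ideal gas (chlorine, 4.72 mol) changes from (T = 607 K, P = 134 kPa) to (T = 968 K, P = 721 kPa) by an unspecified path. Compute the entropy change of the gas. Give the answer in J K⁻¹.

ΔS = -1.94 J/K

ΔS = nC_p ln(T₂/T₁) − nR ln(P₂/P₁), with C_p = 7R/2 = 29.1 J mol⁻¹ K⁻¹ for a diatomic ideal gas.
ΔS = 4.72 × [29.1 × ln(968/607) − 8.314 × ln(721/134)] = -1.94 J/K.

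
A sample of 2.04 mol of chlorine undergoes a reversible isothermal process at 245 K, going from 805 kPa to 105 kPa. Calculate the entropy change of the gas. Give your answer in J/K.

For an isothermal ideal gas ΔS_gas = nR ln(P₁/P₂) = 2.04 × 8.314 × ln(805/105) = 34.5 J/K.

ΔS_gas = 34.5 J/K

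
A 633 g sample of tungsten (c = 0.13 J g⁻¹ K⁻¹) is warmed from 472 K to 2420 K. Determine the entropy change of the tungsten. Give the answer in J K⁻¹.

ΔS = 135 J/K

ΔS = ∫dQ_rev/T = m c ln(T₂/T₁) = 633 × 0.13 × ln(2420/472) = 135 J/K.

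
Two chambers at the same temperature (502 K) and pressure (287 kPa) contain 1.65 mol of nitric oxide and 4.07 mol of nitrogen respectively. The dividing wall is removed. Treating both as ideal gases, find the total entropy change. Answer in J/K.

ΔS_mix = 28.6 J/K

Mole fractions: x_A = 1.65/5.72 = 0.288, x_B = 0.712.
ΔS_mix = −R(n_A ln x_A + n_B ln x_B) = −8.314 × (1.65 ln 0.288 + 4.07 ln 0.712) = 28.6 J/K.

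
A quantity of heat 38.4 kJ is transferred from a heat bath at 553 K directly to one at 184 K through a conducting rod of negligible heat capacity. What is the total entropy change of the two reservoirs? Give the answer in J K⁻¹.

ΔS_total = 139 J/K

ΔS_hot = −Q/T_H = −38400/553 = -69.44 J/K and ΔS_cold = +Q/T_C = 38400/184 = 208.7 J/K.
ΔS_total = -69.44 + 208.7 = 139 J/K, positive as the second law requires.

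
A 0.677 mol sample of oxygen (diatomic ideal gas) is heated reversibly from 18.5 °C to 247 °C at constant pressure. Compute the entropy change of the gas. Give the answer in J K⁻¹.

In kelvin: T₁ = 291.65 K, T₂ = 520.15 K. At constant pressure, ΔS = nC_p ln(T₂/T₁) with C_p = 7R/2 = 29.1 J mol⁻¹ K⁻¹.
ΔS = 0.677 × 29.1 × ln(520.15/291.65) = 11.4 J/K.

ΔS = 11.4 J/K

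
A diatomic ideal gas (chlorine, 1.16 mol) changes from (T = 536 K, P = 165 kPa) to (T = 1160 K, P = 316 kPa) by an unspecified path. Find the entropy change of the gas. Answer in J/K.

ΔS = 19.8 J/K

ΔS = nC_p ln(T₂/T₁) − nR ln(P₂/P₁), with C_p = 7R/2 = 29.1 J mol⁻¹ K⁻¹ for a diatomic ideal gas.
ΔS = 1.16 × [29.1 × ln(1160/536) − 8.314 × ln(316/165)] = 19.8 J/K.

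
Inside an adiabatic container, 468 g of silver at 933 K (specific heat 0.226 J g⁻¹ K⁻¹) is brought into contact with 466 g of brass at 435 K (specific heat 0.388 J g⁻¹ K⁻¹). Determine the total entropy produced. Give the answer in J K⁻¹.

ΔS_total = 20.3 J/K

Energy balance: T_f = (m₁c₁T₁ + m₂c₂T₂)/(m₁c₁ + m₂c₂) = 618.8 K.
ΔS₁ = m₁c₁ ln(T_f/T₁) = 105.768 × ln(618.8/933) = -43.43 J/K.
ΔS₂ = m₂c₂ ln(T_f/T₂) = 180.808 × ln(618.8/435) = 63.72 J/K.
ΔS_total = -43.43 + 63.72 = 20.3 J/K.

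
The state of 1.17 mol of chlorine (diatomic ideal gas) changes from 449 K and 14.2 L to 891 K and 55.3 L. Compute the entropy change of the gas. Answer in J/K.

ΔS = 29.9 J/K

Entropy is a state function: ΔS = nC_V ln(T₂/T₁) + nR ln(V₂/V₁), with C_V = 5R/2 = 20.79 J mol⁻¹ K⁻¹ for a diatomic ideal gas.
ΔS = 1.17 × [20.79 × ln(891/449) + 8.314 × ln(55.3/14.2)] = 29.9 J/K.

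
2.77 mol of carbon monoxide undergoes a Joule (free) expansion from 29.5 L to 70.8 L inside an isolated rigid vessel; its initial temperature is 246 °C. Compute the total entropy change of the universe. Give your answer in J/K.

ΔS_universe = 20.2 J/K

For an ideal gas in free expansion Q = 0 and W = 0, so T is unchanged.
Entropy is a state function; using a reversible isothermal path, ΔS_gas = nR ln(V₂/V₁) = 2.77 × 8.314 × ln(70.8/29.5) = 20.2 J/K.
The insulated surroundings exchange no heat, so ΔS_surr = 0 and ΔS_universe = ΔS_gas.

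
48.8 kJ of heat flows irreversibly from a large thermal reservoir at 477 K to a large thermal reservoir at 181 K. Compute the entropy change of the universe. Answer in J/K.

ΔS_hot = −Q/T_H = −48800/477 = -102.3 J/K and ΔS_cold = +Q/T_C = 48800/181 = 269.6 J/K.
ΔS_total = -102.3 + 269.6 = 167 J/K, positive as the second law requires.

ΔS_total = 167 J/K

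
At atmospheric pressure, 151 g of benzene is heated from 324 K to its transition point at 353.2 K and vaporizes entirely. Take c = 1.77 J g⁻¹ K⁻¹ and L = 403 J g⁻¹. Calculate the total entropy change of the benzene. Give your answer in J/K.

Warming step: ΔS₁ = m c ln(T_tr/T_i) = 151 × 1.77 × ln(353.2/324) = 23.06 J/K.
Phase change: ΔS₂ = +mL/T_tr = 151 × 403 / 353.2 = 172.3 J/K.
ΔS_total = (23.06) + (172.3) = 195 J/K.

ΔS = 195 J/K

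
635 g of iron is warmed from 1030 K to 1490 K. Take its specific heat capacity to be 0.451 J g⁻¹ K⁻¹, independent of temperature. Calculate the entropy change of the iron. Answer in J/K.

ΔS = ∫dQ_rev/T = m c ln(T₂/T₁) = 635 × 0.451 × ln(1490/1030) = 106 J/K.

ΔS = 106 J/K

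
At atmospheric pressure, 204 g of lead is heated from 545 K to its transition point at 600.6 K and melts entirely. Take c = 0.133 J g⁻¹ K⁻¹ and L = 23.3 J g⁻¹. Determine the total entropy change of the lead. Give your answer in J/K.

ΔS = 10.5 J/K

Warming step: ΔS₁ = m c ln(T_tr/T_i) = 204 × 0.133 × ln(600.6/545) = 2.6357 J/K.
Phase change: ΔS₂ = +mL/T_tr = 204 × 23.3 / 600.6 = 7.9141 J/K.
ΔS_total = (2.6357) + (7.9141) = 10.5 J/K.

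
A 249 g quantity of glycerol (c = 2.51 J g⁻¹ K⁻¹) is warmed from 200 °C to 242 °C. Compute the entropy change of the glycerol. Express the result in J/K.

In kelvin: T₁ = 473.15 K, T₂ = 515.15 K. ΔS = ∫dQ_rev/T = m c ln(T₂/T₁) = 249 × 2.51 × ln(515.15/473.15) = 53.2 J/K.

ΔS = 53.2 J/K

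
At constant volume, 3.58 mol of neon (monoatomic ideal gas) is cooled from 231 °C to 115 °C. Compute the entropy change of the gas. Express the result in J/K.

ΔS = -11.7 J/K

In kelvin: T₁ = 504.15 K, T₂ = 388.15 K. At constant volume, ΔS = nC_V ln(T₂/T₁) with C_V = 3R/2 = 12.47 J mol⁻¹ K⁻¹.
ΔS = 3.58 × 12.47 × ln(388.15/504.15) = -11.7 J/K.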